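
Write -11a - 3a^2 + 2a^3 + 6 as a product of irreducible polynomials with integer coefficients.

Trying the rational-root candidates, a = -2 is a root, so (a + 2) is a factor; dividing leaves 2a^2 - 7a + 3.
The remaining quadratic factors as (2a - 1)(a - 3).

(2a - 1)(a + 2)(a - 3)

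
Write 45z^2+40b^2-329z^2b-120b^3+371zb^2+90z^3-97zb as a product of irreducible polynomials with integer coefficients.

(2z-3b+1)(9z-5b)(5z-8b)

Group: 5z(18z^2-37zb+9z+15b^2-5b) - 8b(18z^2-37zb+9z+15b^2-5b); both groups contain (18z^2-37zb+9z+15b^2-5b), so (5z-8b) is a factor with cofactor 18z^2-37zb+9z+15b^2-5b.
The cofactor groups again: 18z^2-37zb+9z+15b^2-5b = 9z(2z-3b+1) - 5b(2z-3b+1); both groups contain (2z-3b+1), giving (9z-5b)(2z-3b+1).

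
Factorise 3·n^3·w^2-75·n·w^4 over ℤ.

Pull out the common factor 3·n·w^2; n^2-25·w^2 is a difference of squares.

3·n·w^2·(n+5·w)·(n-5·w)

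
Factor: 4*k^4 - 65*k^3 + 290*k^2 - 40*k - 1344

By the rational root theorem, k = -7/4 is a root, so (4*k + 7) divides it; the quotient is k^3 - 18*k^2 + 104*k - 192.
Next, k = 4 is a root, so (k - 4) divides it; the quotient is k^2 - 14*k + 48.
The remaining quadratic factors as (k - 8)(k - 6).

(4*k + 7)*(k - 4)*(k - 6)*(k - 8)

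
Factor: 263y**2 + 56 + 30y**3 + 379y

(5y + 8)(6y + 1)(y + 7)

Testing divisors of the constant over divisors of the leading coefficient, y = -7 is a root, so (y + 7) divides it; the quotient is 30y**2 + 53y + 8.
The remaining quadratic factors as (5y + 8)(6y + 1).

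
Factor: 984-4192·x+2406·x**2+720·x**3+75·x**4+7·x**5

(7·x-2)·(x+6)·(x-1)·(x**2+6·x+82)

Among the possible rational roots, x = 2/7 is a root, so (7·x-2) divides it; the quotient is x**4+11·x**3+106·x**2+374·x-492.
Continuing, x = -6 is a root, so (x+6) is a factor; dividing leaves x**3+5·x**2+76·x-82.
Continuing, x = 1 is a root, so (x-1) is a factor; dividing leaves x**2+6·x+82.
The quadratic x**2+6·x+82 has discriminant -292 < 0 and is irreducible over ℤ.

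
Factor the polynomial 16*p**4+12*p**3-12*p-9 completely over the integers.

(4*p+3)*(4*p**3-3)

Group as (16*p**4-12*p) + (12*p**3-9) = 4*p*(4*p**3-3) + 3*(4*p**3-3).
Both groups share the factor (4*p**3-3).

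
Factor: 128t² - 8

Every term has a factor of 8. Then 16t² - 1 = (4t)² − (1)².

8(4t + 1)(4t - 1)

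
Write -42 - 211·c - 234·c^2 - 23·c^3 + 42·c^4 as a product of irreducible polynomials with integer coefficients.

Trying the rational-root candidates, c = 3 is a root, so (c - 3) is a factor; dividing leaves 42·c^3 + 103·c^2 + 75·c + 14.
Continuing, c = -2/7 is a root, giving the factor (7·c + 2) and quotient 6·c^2 + 13·c + 7.
The remaining quadratic factors as (c + 1)(6·c + 7).

(6·c + 7)·(7·c + 2)·(c + 1)·(c - 3)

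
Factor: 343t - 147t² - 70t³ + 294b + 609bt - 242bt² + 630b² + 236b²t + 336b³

(6b + 7t)(7b - 5t + 7)(8b + 2t + 7)

Group: 7b(48b² + 68bt + 42b + 14t² + 49t) + (-5t + 7)(48b² + 68bt + 42b + 14t² + 49t); both groups contain (48b² + 68bt + 42b + 14t² + 49t), so (7b - 5t + 7) is a factor with cofactor 48b² + 68bt + 42b + 14t² + 49t.
The cofactor groups again: 48b² + 68bt + 42b + 14t² + 49t = 6b(8b + 2t + 7) + 7t(8b + 2t + 7); both groups contain (8b + 2t + 7), giving (6b + 7t)(8b + 2t + 7).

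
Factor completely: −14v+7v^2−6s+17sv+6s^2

Group: 3s(2s+v−2) + 7v(2s+v−2); both groups contain (2s+v−2).

(2s+v−2)(3s+7v)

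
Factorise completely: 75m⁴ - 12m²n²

3m²(5m + 2n)(5m - 2n)

Every term has a factor of 3m². Then 25m² - 4n² = (5m)² − (2n)².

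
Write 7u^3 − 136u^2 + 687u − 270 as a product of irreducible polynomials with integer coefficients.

Trying the rational-root candidates, u = 9 is a root, so (u − 9) divides it; the quotient is 7u^2 − 73u + 30.
The remaining quadratic factors as (u − 10)(7u − 3).

(7u − 3)(u − 10)(u − 9)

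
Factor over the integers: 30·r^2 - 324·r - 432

6·(5·r + 6)·(r - 12)

Pull out the common factor 6, then factor the remaining trinomial.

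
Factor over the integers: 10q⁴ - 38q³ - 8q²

2q²(5q + 1)(q - 4)

Pull out the common factor 2q², then factor the remaining trinomial.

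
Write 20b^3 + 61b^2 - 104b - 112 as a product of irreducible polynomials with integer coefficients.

(4b - 7)(5b + 4)(b + 4)

Among the possible rational roots, b = -4/5 is a root, so (5b + 4) is a factor; dividing leaves 4b^2 + 9b - 28.
The remaining quadratic factors as (b + 4)(4b - 7).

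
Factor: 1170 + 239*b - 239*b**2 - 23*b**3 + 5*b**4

Trying the rational-root candidates, b = 9 is a root, so (b - 9) divides it; the quotient is 5*b**3 + 22*b**2 - 41*b - 130.
Then b = -5 is a root, giving the factor (b + 5) and quotient 5*b**2 - 3*b - 26.
The remaining quadratic factors as (b + 2)(5*b - 13).

(5*b - 13)*(b + 2)*(b + 5)*(b - 9)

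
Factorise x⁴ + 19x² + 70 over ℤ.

(x² + 14)(x² + 5)

Substitute u = x² to get a quadratic in u, then factor.
x² + 5 is irreducible over ℤ (always positive, so no real roots).
x² + 14 is irreducible over ℤ (always positive, so no real roots).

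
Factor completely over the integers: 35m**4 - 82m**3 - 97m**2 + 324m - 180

(5m - 6)(7m - 15)(m + 2)(m - 1)

Trying the rational-root candidates, m = 1 is a root, giving the factor (m - 1) and quotient 35m**3 - 47m**2 - 144m + 180.
Continuing, m = -2 is a root, so (m + 2) is a factor; dividing leaves 35m**2 - 117m + 90.
The remaining quadratic factors as (5m - 6)(7m - 15).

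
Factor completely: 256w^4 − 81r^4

Write as (16w^2)² − (9r^2)², then factor 16w^2 − 9r^2 once more.

(4w − 3r)(4w + 3r)(16w^2 + 9r^2)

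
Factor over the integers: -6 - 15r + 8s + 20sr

(4s - 3)(5r + 2)

Group as (20sr + 8s) + (-15r - 6) = 4s(5r + 2) - 3(5r + 2).
Both groups share the factor (5r + 2).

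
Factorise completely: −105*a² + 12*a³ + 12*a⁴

3*a²*(2*a + 7)*(2*a − 5)

Pull out the common factor 3*a², then factor the remaining trinomial.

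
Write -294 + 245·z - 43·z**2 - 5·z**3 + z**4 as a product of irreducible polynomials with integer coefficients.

(z + 7)·(z - 2)·(z - 3)·(z - 7)

Among the possible rational roots, z = 3 is a root, so (z - 3) is a factor; dividing leaves z**3 - 2·z**2 - 49·z + 98.
Then z = 7 is a root, so (z - 7) is a factor; dividing leaves z**2 + 5·z - 14.
The remaining quadratic factors as (z + 7)(z - 2).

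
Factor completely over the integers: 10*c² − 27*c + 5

(2*c − 5)*(5*c − 1)

Need a pair with product 10·5 = 50 and sum −27: that's −25 and −2.
Split the middle term: 10*c² − 25*c − 2*c + 5 = 5*c*(2*c − 5) − (2*c − 5).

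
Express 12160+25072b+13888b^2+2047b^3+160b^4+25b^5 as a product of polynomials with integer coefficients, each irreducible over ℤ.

Testing divisors of the constant over divisors of the leading coefficient, b = -4/5 is a root, giving the factor (5b+4) and quotient 5b^4+28b^3+387b^2+2468b+3040.
Then b = -8/5 is a root, giving the factor (5b+8) and quotient b^3+4b^2+71b+380.
Continuing, b = -5 is a root, so (b+5) is a factor; dividing leaves b^2-b+76.
The quadratic b^2-b+76 has discriminant -303 < 0 and is irreducible over ℤ.

(5b+4)(5b+8)(b+5)(b^2-b+76)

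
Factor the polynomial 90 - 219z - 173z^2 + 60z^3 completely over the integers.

Trying the rational-root candidates, z = -6/5 is a root, so (5z + 6) is a factor; dividing leaves 12z^2 - 49z + 15.
The remaining quadratic factors as (4z - 15)(3z - 1).

(3z - 1)(4z - 15)(5z + 6)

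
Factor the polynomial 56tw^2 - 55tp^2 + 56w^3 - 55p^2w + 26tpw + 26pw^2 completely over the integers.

-(11p - 14w)(5p + 4w)(t + w)

Group: 5p(-11tp + 14tw - 11pw + 14w^2) + 4w(-11tp + 14tw - 11pw + 14w^2); both groups contain (-11tp + 14tw - 11pw + 14w^2), so (5p + 4w) is a factor with cofactor -11tp + 14tw - 11pw + 14w^2.
The cofactor groups again: -11tp + 14tw - 11pw + 14w^2 = -t(11p - 14w) - w(11p - 14w); both groups contain (11p - 14w), giving -(t + w)(11p - 14w).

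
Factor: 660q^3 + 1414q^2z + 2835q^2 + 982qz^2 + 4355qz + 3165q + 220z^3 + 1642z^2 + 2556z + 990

(11q + 10z + 6)(15q + 11z + 15)(4q + 2z + 11)

Group: 11q(60q^2 + 74qz + 225q + 22z^2 + 151z + 165) + (10z + 6)(60q^2 + 74qz + 225q + 22z^2 + 151z + 165); both groups contain (60q^2 + 74qz + 225q + 22z^2 + 151z + 165), so (11q + 10z + 6) is a factor with cofactor 60q^2 + 74qz + 225q + 22z^2 + 151z + 165.
The cofactor groups again: 60q^2 + 74qz + 225q + 22z^2 + 151z + 165 = 4q(15q + 11z + 15) + (2z + 11)(15q + 11z + 15); both groups contain (15q + 11z + 15), giving (4q + 2z + 11)(15q + 11z + 15).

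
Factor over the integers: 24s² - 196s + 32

4(6s - 1)(s - 8)

Pull out the common factor 4, then factor the remaining trinomial.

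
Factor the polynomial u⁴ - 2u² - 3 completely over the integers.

(u² + 1)(u² - 3)

Substitute w = u² to get a quadratic in w, then factor.
u² + 1 is irreducible over ℤ (sum of squares).
u² - 3 is irreducible over ℤ (3 is not a perfect square).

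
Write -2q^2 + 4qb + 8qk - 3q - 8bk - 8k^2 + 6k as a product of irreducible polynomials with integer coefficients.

-(q - 2k)(2q - 4b - 4k + 3)

Group: -q(2q - 4b - 4k + 3) + 2k(2q - 4b - 4k + 3); both groups contain (2q - 4b - 4k + 3).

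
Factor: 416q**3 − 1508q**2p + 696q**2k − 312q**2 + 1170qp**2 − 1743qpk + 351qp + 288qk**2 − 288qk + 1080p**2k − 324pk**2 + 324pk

(8q − 9p)(13q + 12k)(4q − 10p + 3k − 3)

Group: 8q(52q**2 − 130qp + 87qk − 39q − 120pk + 36k**2 − 36k) − 9p(52q**2 − 130qp + 87qk − 39q − 120pk + 36k**2 − 36k); both groups contain (52q**2 − 130qp + 87qk − 39q − 120pk + 36k**2 − 36k), so (8q − 9p) is a factor with cofactor 52q**2 − 130qp + 87qk − 39q − 120pk + 36k**2 − 36k.
The cofactor groups again: 52q**2 − 130qp + 87qk − 39q − 120pk + 36k**2 − 36k = 13q(4q − 10p + 3k − 3) + 12k(4q − 10p + 3k − 3); both groups contain (4q − 10p + 3k − 3), giving (13q + 12k)(4q − 10p + 3k − 3).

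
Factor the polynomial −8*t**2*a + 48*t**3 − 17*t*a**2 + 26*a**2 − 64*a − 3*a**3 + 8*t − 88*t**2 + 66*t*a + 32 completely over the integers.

(4*t − 3*a + 2)*(3*t + a − 4)*(4*t + a − 4)

Group: 4*t*(12*t**2 − 5*t*a − 10*t − 3*a**2 + 14*a − 8) + (a − 4)*(12*t**2 − 5*t*a − 10*t − 3*a**2 + 14*a − 8); both groups contain (12*t**2 − 5*t*a − 10*t − 3*a**2 + 14*a − 8), so (4*t + a − 4) is a factor with cofactor 12*t**2 − 5*t*a − 10*t − 3*a**2 + 14*a − 8.
The cofactor groups again: 12*t**2 − 5*t*a − 10*t − 3*a**2 + 14*a − 8 = 3*t*(4*t − 3*a + 2) + (a − 4)*(4*t − 3*a + 2); both groups contain (4*t − 3*a + 2), giving (3*t + a − 4)*(4*t − 3*a + 2).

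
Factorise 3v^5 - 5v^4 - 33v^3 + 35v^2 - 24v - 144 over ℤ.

By the rational root theorem, v = -4/3 is a root, so (3v + 4) divides it; the quotient is v^4 - 3v^3 - 7v^2 + 21v - 36.
Continuing, v = 4 is a root, so (v - 4) is a factor; dividing leaves v^3 + v^2 - 3v + 9.
Continuing, v = -3 is a root, so (v + 3) is a factor; dividing leaves v^2 - 2v + 3.
The quadratic v^2 - 2v + 3 has discriminant -8 < 0 and is irreducible over ℤ.

(3v + 4)(v + 3)(v - 4)(v^2 - 2v + 3)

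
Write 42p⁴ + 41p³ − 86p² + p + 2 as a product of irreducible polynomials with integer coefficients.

(6p − 1)(7p + 1)(p + 2)(p − 1)

Testing divisors of the constant over divisors of the leading coefficient, p = 1 is a root, giving the factor (p − 1) and quotient 42p³ + 83p² − 3p − 2.
Continuing, p = −1/7 is a root, so (7p + 1) is a factor; dividing leaves 6p² + 11p − 2.
The remaining quadratic factors as (p + 2)(6p − 1).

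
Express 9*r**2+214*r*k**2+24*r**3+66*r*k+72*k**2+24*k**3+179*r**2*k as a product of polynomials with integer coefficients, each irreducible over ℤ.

(3*r+4*k)*(r+6*k)*(8*r+k+3)

Group: 8*r*(3*r**2+22*r*k+24*k**2) + (k+3)*(3*r**2+22*r*k+24*k**2); both groups contain (3*r**2+22*r*k+24*k**2), so (8*r+k+3) is a factor with cofactor 3*r**2+22*r*k+24*k**2.
The cofactor groups again: 3*r**2+22*r*k+24*k**2 = r*(3*r+4*k) + 6*k*(3*r+4*k); both groups contain (3*r+4*k), giving (r+6*k)*(3*r+4*k).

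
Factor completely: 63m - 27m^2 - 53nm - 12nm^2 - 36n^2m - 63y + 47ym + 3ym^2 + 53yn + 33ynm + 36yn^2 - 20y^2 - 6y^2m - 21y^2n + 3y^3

Group: 3y(y^2 - 4yn - ym - 9y + 4nm + 9m) + (-9n - 3m + 7)(y^2 - 4yn - ym - 9y + 4nm + 9m); both groups contain (y^2 - 4yn - ym - 9y + 4nm + 9m), so (3y - 9n - 3m + 7) is a factor with cofactor y^2 - 4yn - ym - 9y + 4nm + 9m.
The cofactor groups again: y^2 - 4yn - ym - 9y + 4nm + 9m = y(y - m) + (-4n - 9)(y - m); both groups contain (y - m), giving (y - 4n - 9)(y - m).

(3y - 9n - 3m + 7)(y - 4n - 9)(y - m)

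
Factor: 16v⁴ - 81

(2v + 3)(2v - 3)(4v² + 9)

Write as (4v²)² − (9)², then factor 4v² - 9 once more.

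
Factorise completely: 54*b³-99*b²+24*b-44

Group as (54*b³+24*b) + (-99*b²-44) = 6*b*(9*b²+4) - 11*(9*b²+4).
Both groups share the factor (9*b²+4).

(6*b-11)*(9*b²+4)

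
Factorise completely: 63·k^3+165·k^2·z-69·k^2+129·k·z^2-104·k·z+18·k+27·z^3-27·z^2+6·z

(3·k+3·z-2)·(3·k+z)·(7·k+9·z-3)

Group: 3·k·(21·k^2+48·k·z-23·k+27·z^2-27·z+6) + z·(21·k^2+48·k·z-23·k+27·z^2-27·z+6); both groups contain (21·k^2+48·k·z-23·k+27·z^2-27·z+6), so (3·k+z) is a factor with cofactor 21·k^2+48·k·z-23·k+27·z^2-27·z+6.
The cofactor groups again: 21·k^2+48·k·z-23·k+27·z^2-27·z+6 = 7·k·(3·k+3·z-2) + (9·z-3)·(3·k+3·z-2); both groups contain (3·k+3·z-2), giving (7·k+9·z-3)·(3·k+3·z-2).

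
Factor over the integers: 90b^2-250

Pull out the common factor 10; 9b^2-25 is a difference of squares.

10(3b+5)(3b-5)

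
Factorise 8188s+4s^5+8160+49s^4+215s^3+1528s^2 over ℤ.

(4s+5)(s+6)(s+8)(s^2−3s+34)

Testing divisors of the constant over divisors of the leading coefficient, s = −5/4 is a root, so (4s+5) divides it; the quotient is s^4+11s^3+40s^2+332s+1632.
Then s = −6 is a root, so (s+6) is a factor; dividing leaves s^3+5s^2+10s+272.
Then s = −8 is a root, giving the factor (s+8) and quotient s^2−3s+34.
The quadratic s^2−3s+34 has discriminant −127 < 0 and is irreducible over ℤ.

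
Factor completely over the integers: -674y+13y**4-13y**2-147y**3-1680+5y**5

(5y+8)(y+7)(y-5)(y**2-y+6)

By the rational root theorem, y = -8/5 is a root, giving the factor (5y+8) and quotient y**4+y**3-31y**2+47y-210.
Continuing, y = -7 is a root, giving the factor (y+7) and quotient y**3-6y**2+11y-30.
Next, y = 5 is a root, giving the factor (y-5) and quotient y**2-y+6.
The quadratic y**2-y+6 has discriminant -23 < 0 and is irreducible over ℤ.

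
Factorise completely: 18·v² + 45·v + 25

Need a pair with product 18·25 = 450 and sum 45: that's 15 and 30.
Split the middle term: 18·v² + 15·v + 30·v + 25 = 3·v·(6·v + 5) + 5·(6·v + 5).

(3·v + 5)·(6·v + 5)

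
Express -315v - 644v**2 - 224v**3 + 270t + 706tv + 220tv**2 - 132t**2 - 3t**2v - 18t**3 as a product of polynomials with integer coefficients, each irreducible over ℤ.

Group: 6t(-3t**2 - 4tv - 22t + 32v**2 + 92v + 45) - 7v(-3t**2 - 4tv - 22t + 32v**2 + 92v + 45); both groups contain (-3t**2 - 4tv - 22t + 32v**2 + 92v + 45), so (6t - 7v) is a factor with cofactor -3t**2 - 4tv - 22t + 32v**2 + 92v + 45.
The cofactor groups again: -3t**2 - 4tv - 22t + 32v**2 + 92v + 45 = -t(3t - 8v - 5) + (-4v - 9)(3t - 8v - 5); both groups contain (3t - 8v - 5), giving -(t + 4v + 9)(3t - 8v - 5).

-(3t - 8v - 5)(6t - 7v)(t + 4v + 9)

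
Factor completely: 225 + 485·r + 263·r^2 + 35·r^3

(5·r + 9)·(7·r + 5)·(r + 5)

Trying the rational-root candidates, r = −5/7 is a root, so (7·r + 5) divides it; the quotient is 5·r^2 + 34·r + 45.
The remaining quadratic factors as (r + 5)(5·r + 9).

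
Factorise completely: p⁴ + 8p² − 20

(p² + 10)(p² − 2)

Substitute u = p² to get a quadratic in u, then factor.
p² − 2 is irreducible over ℤ (2 is not a perfect square).
p² + 10 is irreducible over ℤ (always positive, so no real roots).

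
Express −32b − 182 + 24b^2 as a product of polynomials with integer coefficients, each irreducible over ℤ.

2(2b − 7)(6b + 13)

Pull out the common factor 2, then factor the remaining trinomial.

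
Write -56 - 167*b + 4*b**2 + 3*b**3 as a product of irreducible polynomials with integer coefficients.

Testing divisors of the constant over divisors of the leading coefficient, b = -1/3 is a root, so (3*b + 1) divides it; the quotient is b**2 + b - 56.
The remaining quadratic factors as (b - 7)(b + 8).

(3*b + 1)*(b + 8)*(b - 7)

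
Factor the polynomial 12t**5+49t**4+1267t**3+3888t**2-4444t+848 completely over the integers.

By the rational root theorem, t = -4 is a root, so (t+4) divides it; the quotient is 12t**4+t**3+1263t**2-1164t+212.
Then t = 2/3 is a root, so (3t-2) divides it; the quotient is 4t**3+3t**2+423t-106.
Continuing, t = 1/4 is a root, so (4t-1) is a factor; dividing leaves t**2+t+106.
The quadratic t**2+t+106 has discriminant -423 < 0 and is irreducible over ℤ.

(3t-2)(4t-1)(t+4)(t**2+t+106)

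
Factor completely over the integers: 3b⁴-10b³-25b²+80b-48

(3b-4)(b+3)(b-1)(b-4)

Testing divisors of the constant over divisors of the leading coefficient, b = 4 is a root, so (b-4) divides it; the quotient is 3b³+2b²-17b+12.
Then b = 1 is a root, so (b-1) divides it; the quotient is 3b²+5b-12.
The remaining quadratic factors as (3b-4)(b+3).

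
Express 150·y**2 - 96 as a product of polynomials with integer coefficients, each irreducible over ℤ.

Every term has a factor of 6. Then 25·y**2 - 16 = (5·y)² − (4)².

6·(5·y + 4)·(5·y - 4)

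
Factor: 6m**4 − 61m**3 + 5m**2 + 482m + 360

(6m + 5)(m + 2)(m − 4)(m − 9)

Among the possible rational roots, m = −2 is a root, giving the factor (m + 2) and quotient 6m**3 − 73m**2 + 151m + 180.
Continuing, m = 9 is a root, so (m − 9) is a factor; dividing leaves 6m**2 − 19m − 20.
The remaining quadratic factors as (6m + 5)(m − 4).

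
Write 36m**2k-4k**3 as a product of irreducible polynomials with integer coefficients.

Pull out the common factor 4k; 9m**2-k**2 is a difference of squares.

4k(3m-k)(3m+k)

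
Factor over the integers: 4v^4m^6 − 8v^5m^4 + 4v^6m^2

Pull out the common factor 4v^4m^2, leaving v^2 − 2vm^2 + m^4.
Recognize a perfect-square trinomial with the parts v and m^2.

4m^2v^4(v − m^2)^2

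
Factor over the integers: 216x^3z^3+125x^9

Factor out x^3 first: what remains is 125x^6+216z^3.
Recognize a sum of cubes with the parts 6z and 5x^2.

x^3(5x^2+6z)(25x^4-30x^2z+36z^2)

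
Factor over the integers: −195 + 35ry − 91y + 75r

Group as (35ry + 75r) + (−91y − 195) = 5r(7y + 15) − 13(7y + 15).
Both groups share the factor (7y + 15).

(5r − 13)(7y + 15)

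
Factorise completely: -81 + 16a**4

(2a + 3)(2a - 3)(4a**2 + 9)

(2a)⁴ − (3)⁴ = ((2a)² − (3)²)((2a)² + (3)²); the first factor splits again, the second (4a**2 + 9) is irreducible.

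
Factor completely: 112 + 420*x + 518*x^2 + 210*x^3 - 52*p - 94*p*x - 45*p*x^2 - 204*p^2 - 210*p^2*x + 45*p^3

(3*p - 14*x - 14)*(3*p - 3*x - 2)*(5*p + 5*x + 4)

Group: 3*p*(15*p^2 - 55*p*x - 58*p - 70*x^2 - 126*x - 56) + (-3*x - 2)*(15*p^2 - 55*p*x - 58*p - 70*x^2 - 126*x - 56); both groups contain (15*p^2 - 55*p*x - 58*p - 70*x^2 - 126*x - 56), so (3*p - 3*x - 2) is a factor with cofactor 15*p^2 - 55*p*x - 58*p - 70*x^2 - 126*x - 56.
The cofactor groups again: 15*p^2 - 55*p*x - 58*p - 70*x^2 - 126*x - 56 = 5*p*(3*p - 14*x - 14) + (5*x + 4)*(3*p - 14*x - 14); both groups contain (3*p - 14*x - 14), giving (5*p + 5*x + 4)*(3*p - 14*x - 14).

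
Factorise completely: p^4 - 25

(p^2 + 5)(p^2 - 5)

Substitute u = p^2 to get a quadratic in u, then factor.
p^2 - 5 is irreducible over ℤ (5 is not a perfect square).
p^2 + 5 is irreducible over ℤ (always positive, so no real roots).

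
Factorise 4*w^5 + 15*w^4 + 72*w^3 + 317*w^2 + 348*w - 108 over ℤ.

Testing divisors of the constant over divisors of the leading coefficient, w = -3 is a root, so (w + 3) is a factor; dividing leaves 4*w^4 + 3*w^3 + 63*w^2 + 128*w - 36.
Continuing, w = 1/4 is a root, giving the factor (4*w - 1) and quotient w^3 + w^2 + 16*w + 36.
Continuing, w = -2 is a root, giving the factor (w + 2) and quotient w^2 - w + 18.
The quadratic w^2 - w + 18 has discriminant -71 < 0 and is irreducible over ℤ.

(4*w - 1)*(w + 2)*(w + 3)*(w^2 - w + 18)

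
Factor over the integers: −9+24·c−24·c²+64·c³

(8·c−3)·(8·c²+3)

Group as (64·c³+24·c) + (−24·c²−9) = 8·c·(8·c²+3) − 3·(8·c²+3).
Both groups share the factor (8·c²+3).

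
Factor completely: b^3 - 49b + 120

Testing divisors of the constant over divisors of the leading coefficient, b = 5 is a root, so (b - 5) divides it; the quotient is b^2 + 5b - 24.
The remaining quadratic factors as (b - 3)(b + 8).

(b + 8)(b - 3)(b - 5)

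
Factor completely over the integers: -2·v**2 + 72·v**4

Pull out the common factor 2·v**2; 36·v**2 - 1 is a difference of squares.

2·v**2·(6·v + 1)·(6·v - 1)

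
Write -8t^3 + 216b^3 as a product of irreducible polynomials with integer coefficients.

-8(t - 3b)(t^2 + 3tb + 9b^2)

Factor out 8 first: what remains is -t^3 + 27b^3.
Recognize a difference of cubes with the parts 3b and t.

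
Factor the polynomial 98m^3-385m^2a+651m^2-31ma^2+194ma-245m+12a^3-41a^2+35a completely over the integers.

Group: 7m(14m^2-53ma+93m-12a^2+41a-35) - a(14m^2-53ma+93m-12a^2+41a-35); both groups contain (14m^2-53ma+93m-12a^2+41a-35), so (7m-a) is a factor with cofactor 14m^2-53ma+93m-12a^2+41a-35.
The cofactor groups again: 14m^2-53ma+93m-12a^2+41a-35 = 14m(m-4a+7) + (3a-5)(m-4a+7); both groups contain (m-4a+7), giving (14m+3a-5)(m-4a+7).

(m-4a+7)(7m-a)(14m+3a-5)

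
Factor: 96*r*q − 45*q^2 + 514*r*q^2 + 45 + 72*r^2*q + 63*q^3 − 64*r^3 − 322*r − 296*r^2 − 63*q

−(2*r − 7*q + 5)*(4*r + 9*q + 9)*(8*r + q − 1)

Group: 2*r*(−32*r^2 − 76*r*q − 68*r − 9*q^2 + 9) + (−7*q + 5)*(−32*r^2 − 76*r*q − 68*r − 9*q^2 + 9); both groups contain (−32*r^2 − 76*r*q − 68*r − 9*q^2 + 9), so (2*r − 7*q + 5) is a factor with cofactor −32*r^2 − 76*r*q − 68*r − 9*q^2 + 9.
The cofactor groups again: −32*r^2 − 76*r*q − 68*r − 9*q^2 + 9 = −4*r*(8*r + q − 1) + (−9*q − 9)*(8*r + q − 1); both groups contain (8*r + q − 1), giving −(4*r + 9*q + 9)*(8*r + q − 1).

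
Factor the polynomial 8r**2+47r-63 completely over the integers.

Need a pair with product 8·(-63) = -504 and sum 47: that's -9 and 56.
Split the middle term: 8r**2-9r + 56r-63 = r(8r-9) + 7(8r-9).

(8r-9)(r+7)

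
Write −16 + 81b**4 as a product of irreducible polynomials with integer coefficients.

(3b + 2)(3b − 2)(9b**2 + 4)

Difference of squares twice: with A = 3b and B = 2, A⁴ − B⁴ = (A² − B²)(A² + B²), and A² − B² factors again.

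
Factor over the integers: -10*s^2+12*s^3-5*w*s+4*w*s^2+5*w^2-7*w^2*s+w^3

(w-2*s)*(w-6*s+5)*(w+s)

Group: w*(w^2-w*s-2*s^2) + (-6*s+5)*(w^2-w*s-2*s^2); both groups contain (w^2-w*s-2*s^2), so (w-6*s+5) is a factor with cofactor w^2-w*s-2*s^2.
The cofactor groups again: w^2-w*s-2*s^2 = w*(w-2*s) + s*(w-2*s); both groups contain (w-2*s), giving (w+s)*(w-2*s).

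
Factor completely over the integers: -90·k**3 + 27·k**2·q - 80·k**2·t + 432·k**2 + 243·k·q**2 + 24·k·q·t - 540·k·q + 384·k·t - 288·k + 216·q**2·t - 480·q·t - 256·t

Group: 5·k·(-18·k**2 - 27·k·q - 16·k·t + 72·k - 24·q·t + 64·t) + (-9·q - 4)·(-18·k**2 - 27·k·q - 16·k·t + 72·k - 24·q·t + 64·t); both groups contain (-18·k**2 - 27·k·q - 16·k·t + 72·k - 24·q·t + 64·t), so (5·k - 9·q - 4) is a factor with cofactor -18·k**2 - 27·k·q - 16·k·t + 72·k - 24·q·t + 64·t.
The cofactor groups again: -18·k**2 - 27·k·q - 16·k·t + 72·k - 24·q·t + 64·t = -9·k·(2·k + 3·q - 8) - 8·t·(2·k + 3·q - 8); both groups contain (2·k + 3·q - 8), giving -(9·k + 8·t)·(2·k + 3·q - 8).

-(2·k + 3·q - 8)·(5·k - 9·q - 4)·(9·k + 8·t)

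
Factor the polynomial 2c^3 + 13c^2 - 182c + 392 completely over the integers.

(2c - 7)(c + 14)(c - 4)

Testing divisors of the constant over divisors of the leading coefficient, c = 4 is a root, so (c - 4) divides it; the quotient is 2c^2 + 21c - 98.
The remaining quadratic factors as (c + 14)(2c - 7).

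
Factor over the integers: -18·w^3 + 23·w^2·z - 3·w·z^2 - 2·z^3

Group: w·(-18·w^2 + 5·w·z + 2·z^2) - z·(-18·w^2 + 5·w·z + 2·z^2); both groups contain (-18·w^2 + 5·w·z + 2·z^2), so (w - z) is a factor with cofactor -18·w^2 + 5·w·z + 2·z^2.
The cofactor groups again: -18·w^2 + 5·w·z + 2·z^2 = -9·w·(2·w - z) - 2·z·(2·w - z); both groups contain (2·w - z), giving -(9·w + 2·z)·(2·w - z).

-(2·w - z)·(9·w + 2·z)·(w - z)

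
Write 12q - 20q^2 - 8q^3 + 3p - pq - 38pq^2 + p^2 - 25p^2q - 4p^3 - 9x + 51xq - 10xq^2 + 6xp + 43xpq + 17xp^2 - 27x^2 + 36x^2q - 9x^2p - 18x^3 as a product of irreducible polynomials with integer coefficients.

Group: 3x(-6x^2 + 5xp + 14xq - 3x - p^2 - 6pq + p - 8q^2 + 4q) + (4p + q + 3)(-6x^2 + 5xp + 14xq - 3x - p^2 - 6pq + p - 8q^2 + 4q); both groups contain (-6x^2 + 5xp + 14xq - 3x - p^2 - 6pq + p - 8q^2 + 4q), so (3x + 4p + q + 3) is a factor with cofactor -6x^2 + 5xp + 14xq - 3x - p^2 - 6pq + p - 8q^2 + 4q.
The cofactor groups again: -6x^2 + 5xp + 14xq - 3x - p^2 - 6pq + p - 8q^2 + 4q = -3x(2x - p - 2q + 1) + (p + 4q)(2x - p - 2q + 1); both groups contain (2x - p - 2q + 1), giving -(3x - p - 4q)(2x - p - 2q + 1).

-(2x - p - 2q + 1)(3x - p - 4q)(3x + 4p + q + 3)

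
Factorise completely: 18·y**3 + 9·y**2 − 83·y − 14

Trying the rational-root candidates, y = −1/6 is a root, giving the factor (6·y + 1) and quotient 3·y**2 + y − 14.
The remaining quadratic factors as (3·y + 7)(y − 2).

(3·y + 7)·(6·y + 1)·(y − 2)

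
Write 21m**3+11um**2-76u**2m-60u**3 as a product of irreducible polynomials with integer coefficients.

-(2u-m)(5u+3m)(6u+7m)

Group: 2u(-30u**2-53um-21m**2) - m(-30u**2-53um-21m**2); both groups contain (-30u**2-53um-21m**2), so (2u-m) is a factor with cofactor -30u**2-53um-21m**2.
The cofactor groups again: -30u**2-53um-21m**2 = -6u(5u+3m) - 7m(5u+3m); both groups contain (5u+3m), giving -(6u+7m)(5u+3m).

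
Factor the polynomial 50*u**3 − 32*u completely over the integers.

Pull out the common factor 2*u; 25*u**2 − 16 is a difference of squares.

2*u*(5*u + 4)*(5*u − 4)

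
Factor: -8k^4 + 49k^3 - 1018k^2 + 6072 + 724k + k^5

(k + 2)(k - 11)(k - 3)(k^2 + 4k + 92)

By the rational root theorem, k = 3 is a root, so (k - 3) divides it; the quotient is k^4 - 5k^3 + 34k^2 - 916k - 2024.
Continuing, k = 11 is a root, so (k - 11) is a factor; dividing leaves k^3 + 6k^2 + 100k + 184.
Then k = -2 is a root, so (k + 2) divides it; the quotient is k^2 + 4k + 92.
The quadratic k^2 + 4k + 92 has discriminant -352 < 0 and is irreducible over ℤ.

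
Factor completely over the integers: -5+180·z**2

Factor out 5, leaving 36·z**2-1, which is a difference of two squares.

5·(6·z+1)·(6·z-1)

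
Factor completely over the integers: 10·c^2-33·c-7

(2·c-7)·(5·c+1)

Need a pair with product 10·(-7) = -70 and sum -33: that's -35 and 2.
Split the middle term: 10·c^2-35·c + 2·c-7 = 5·c·(2·c-7) + (2·c-7).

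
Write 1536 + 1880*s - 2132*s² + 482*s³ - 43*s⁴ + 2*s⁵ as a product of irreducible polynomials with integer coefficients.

Among the possible rational roots, s = 6 is a root, so (s - 6) divides it; the quotient is 2*s⁴ - 31*s³ + 296*s² - 356*s - 256.
Then s = 2 is a root, giving the factor (s - 2) and quotient 2*s³ - 27*s² + 242*s + 128.
Then s = -1/2 is a root, so (2*s + 1) is a factor; dividing leaves s² - 14*s + 128.
The quadratic s² - 14*s + 128 has discriminant -316 < 0 and is irreducible over ℤ.

(2*s + 1)*(s - 2)*(s - 6)*(s² - 14*s + 128)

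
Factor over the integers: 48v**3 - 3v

3v(4v + 1)(4v - 1)

Factor out 3v, leaving 16v**2 - 1, which is a difference of two squares.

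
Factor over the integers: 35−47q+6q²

(6q−5)(q−7)

Need a pair with product 6·35 = 210 and sum −47: that's −42 and −5.
Split the middle term: 6q²−42q − 5q+35 = 6q(q−7) − 5(q−7).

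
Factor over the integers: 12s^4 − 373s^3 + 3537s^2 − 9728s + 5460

(3s − 10)(4s − 3)(s − 13)(s − 14)

Among the possible rational roots, s = 13 is a root, giving the factor (s − 13) and quotient 12s^3 − 217s^2 + 716s − 420.
Next, s = 10/3 is a root, so (3s − 10) divides it; the quotient is 4s^2 − 59s + 42.
The remaining quadratic factors as (s − 14)(4s − 3).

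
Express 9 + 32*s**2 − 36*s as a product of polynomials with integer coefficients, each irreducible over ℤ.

Need a pair with product 32·9 = 288 and sum −36: that's −24 and −12.
Split the middle term: 32*s**2 − 24*s − 12*s + 9 = 8*s*(4*s − 3) − 3*(4*s − 3).

(4*s − 3)*(8*s − 3)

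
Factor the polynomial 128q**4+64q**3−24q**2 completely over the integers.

Pull out the common factor 8q**2, then factor the remaining trinomial.

8q**2(4q+3)(4q−1)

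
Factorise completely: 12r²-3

3(2r+1)(2r-1)

Pull out the common factor 3; 4r²-1 is a difference of squares.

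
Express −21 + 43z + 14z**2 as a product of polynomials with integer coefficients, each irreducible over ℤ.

Need a pair with product 14·(−21) = −294 and sum 43: that's −6 and 49.
Split the middle term: 14z**2 − 6z + 49z − 21 = 2z(7z − 3) + 7(7z − 3).

(2z + 7)(7z − 3)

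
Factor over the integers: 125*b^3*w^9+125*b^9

Factor out 125*b^3 first: what remains is b^6+w^9.
Recognize a sum of cubes with the parts b^2 and w^3.

125*b^3*(b^2+w^3)*(b^4-b^2*w^3+w^6)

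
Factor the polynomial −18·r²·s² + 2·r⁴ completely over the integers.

Factor out 2·r², leaving r² − 9·s², which is a difference of two squares.

2·r²·(r + 3·s)·(r − 3·s)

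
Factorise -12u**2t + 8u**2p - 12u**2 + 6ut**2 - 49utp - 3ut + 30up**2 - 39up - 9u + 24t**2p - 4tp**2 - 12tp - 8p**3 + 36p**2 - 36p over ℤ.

-(3t - 2p + 3)(4u - 2t - p + 3)(u + 4p)

Group: 3t(-4u**2 + 2ut - 15up - 3u + 8tp + 4p**2 - 12p) + (-2p + 3)(-4u**2 + 2ut - 15up - 3u + 8tp + 4p**2 - 12p); both groups contain (-4u**2 + 2ut - 15up - 3u + 8tp + 4p**2 - 12p), so (3t - 2p + 3) is a factor with cofactor -4u**2 + 2ut - 15up - 3u + 8tp + 4p**2 - 12p.
The cofactor groups again: -4u**2 + 2ut - 15up - 3u + 8tp + 4p**2 - 12p = -u(4u - 2t - p + 3) - 4p(4u - 2t - p + 3); both groups contain (4u - 2t - p + 3), giving -(u + 4p)(4u - 2t - p + 3).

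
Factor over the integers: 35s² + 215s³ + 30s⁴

5s²(6s + 1)(s + 7)

Pull out the common factor 5s², then factor the remaining trinomial.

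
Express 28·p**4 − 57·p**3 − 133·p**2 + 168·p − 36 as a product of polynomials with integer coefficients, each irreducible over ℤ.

Among the possible rational roots, p = −2 is a root, giving the factor (p + 2) and quotient 28·p**3 − 113·p**2 + 93·p − 18.
Next, p = 3 is a root, so (p − 3) divides it; the quotient is 28·p**2 − 29·p + 6.
The remaining quadratic factors as (7·p − 2)(4·p − 3).

(4·p − 3)·(7·p − 2)·(p + 2)·(p − 3)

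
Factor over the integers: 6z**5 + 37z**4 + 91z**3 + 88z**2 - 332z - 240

(2z - 3)(3z + 2)(z + 4)(z**2 + 3z + 10)

Testing divisors of the constant over divisors of the leading coefficient, z = -4 is a root, giving the factor (z + 4) and quotient 6z**4 + 13z**3 + 39z**2 - 68z - 60.
Next, z = 3/2 is a root, so (2z - 3) divides it; the quotient is 3z**3 + 11z**2 + 36z + 20.
Then z = -2/3 is a root, so (3z + 2) is a factor; dividing leaves z**2 + 3z + 10.
The quadratic z**2 + 3z + 10 has discriminant -31 < 0 and is irreducible over ℤ.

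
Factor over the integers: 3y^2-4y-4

(3y+2)(y-2)

Need a pair with product 3·(-4) = -12 and sum -4: that's 2 and -6.
Split the middle term: 3y^2+2y - 6y-4 = y(3y+2) - 2(3y+2).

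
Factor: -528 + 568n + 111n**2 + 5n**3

Among the possible rational roots, n = 4/5 is a root, giving the factor (5n - 4) and quotient n**2 + 23n + 132.
The remaining quadratic factors as (n + 12)(n + 11).

(5n - 4)(n + 11)(n + 12)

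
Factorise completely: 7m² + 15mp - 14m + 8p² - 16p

Group: 7m(m + p - 2) + 8p(m + p - 2); both groups contain (m + p - 2).

(7m + 8p)(m + p - 2)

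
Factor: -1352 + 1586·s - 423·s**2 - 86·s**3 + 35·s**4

(5·s - 13)·(7·s - 13)·(s + 4)·(s - 2)

Testing divisors of the constant over divisors of the leading coefficient, s = 13/7 is a root, so (7·s - 13) is a factor; dividing leaves 5·s**3 - 3·s**2 - 66·s + 104.
Next, s = 2 is a root, giving the factor (s - 2) and quotient 5·s**2 + 7·s - 52.
The remaining quadratic factors as (s + 4)(5·s - 13).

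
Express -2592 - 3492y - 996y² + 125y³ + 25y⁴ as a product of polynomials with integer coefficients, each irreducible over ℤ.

(5y + 6)(5y + 9)(y + 8)(y - 6)

Among the possible rational roots, y = -9/5 is a root, giving the factor (5y + 9) and quotient 5y³ + 16y² - 228y - 288.
Continuing, y = -6/5 is a root, giving the factor (5y + 6) and quotient y² + 2y - 48.
The remaining quadratic factors as (y + 8)(y - 6).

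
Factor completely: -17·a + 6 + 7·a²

Need a pair with product 7·6 = 42 and sum -17: that's -14 and -3.
Split the middle term: 7·a² - 14·a - 3·a + 6 = 7·a·(a - 2) - 3·(a - 2).

(7·a - 3)·(a - 2)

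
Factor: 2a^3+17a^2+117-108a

(2a-3)(a+13)(a-3)

Trying the rational-root candidates, a = 3 is a root, so (a-3) is a factor; dividing leaves 2a^2+23a-39.
The remaining quadratic factors as (a+13)(2a-3).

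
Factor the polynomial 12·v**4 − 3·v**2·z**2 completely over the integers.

Factor out 3·v**2, leaving 4·v**2 − z**2, which is a difference of two squares.

3·v**2·(2·v + z)·(2·v − z)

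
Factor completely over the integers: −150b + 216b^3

6b(6b + 5)(6b − 5)

Every term has a factor of 6b. Then 36b^2 − 25 = (6b)² − (5)².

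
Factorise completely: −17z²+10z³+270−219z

(2z+9)(5z−6)(z−5)

Testing divisors of the constant over divisors of the leading coefficient, z = −9/2 is a root, so (2z+9) is a factor; dividing leaves 5z²−31z+30.
The remaining quadratic factors as (z−5)(5z−6).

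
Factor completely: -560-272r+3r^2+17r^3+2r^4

By the rational root theorem, r = -7/2 is a root, so (2r+7) divides it; the quotient is r^3+5r^2-16r-80.
Next, r = -4 is a root, so (r+4) is a factor; dividing leaves r^2+r-20.
The remaining quadratic factors as (r+5)(r-4).

(2r+7)(r+4)(r+5)(r-4)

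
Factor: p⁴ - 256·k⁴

(p - 4·k)·(p + 4·k)·(p² + 16·k²)

(p)⁴ − (4·k)⁴ = ((p)² − (4·k)²)((p)² + (4·k)²); the first factor splits again, the second (p² + 16·k²) is irreducible.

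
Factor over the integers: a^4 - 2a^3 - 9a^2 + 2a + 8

Trying the rational-root candidates, a = -1 is a root, so (a + 1) is a factor; dividing leaves a^3 - 3a^2 - 6a + 8.
Next, a = -2 is a root, so (a + 2) divides it; the quotient is a^2 - 5a + 4.
The remaining quadratic factors as (a - 1)(a - 4).

(a + 1)(a + 2)(a - 1)(a - 4)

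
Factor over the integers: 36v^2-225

Every term has a factor of 9. Then 4v^2-25 = (2v)² − (5)².

9(2v+5)(2v-5)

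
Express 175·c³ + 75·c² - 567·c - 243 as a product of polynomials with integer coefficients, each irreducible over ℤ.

Testing divisors of the constant over divisors of the leading coefficient, c = 9/5 is a root, so (5·c - 9) divides it; the quotient is 35·c² + 78·c + 27.
The remaining quadratic factors as (7·c + 3)(5·c + 9).

(5·c + 9)·(5·c - 9)·(7·c + 3)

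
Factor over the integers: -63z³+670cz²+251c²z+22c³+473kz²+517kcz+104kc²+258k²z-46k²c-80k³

Group: 5k(-16k²-6kc+74kz+22c²+97cz-9z²) + (c+7z)(-16k²-6kc+74kz+22c²+97cz-9z²); both groups contain (-16k²-6kc+74kz+22c²+97cz-9z²), so (5k+c+7z) is a factor with cofactor -16k²-6kc+74kz+22c²+97cz-9z².
The cofactor groups again: -16k²-6kc+74kz+22c²+97cz-9z² = -2k(8k+11c-z) + (2c+9z)(8k+11c-z); both groups contain (8k+11c-z), giving -(2k-2c-9z)(8k+11c-z).

-(2k-2c-9z)(8k+11c-z)(5k+c+7z)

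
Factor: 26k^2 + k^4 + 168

Substitute u = k^2 to get a quadratic in u, then factor.
k^2 + 12 is irreducible over ℤ (always positive, so no real roots).
k^2 + 14 is irreducible over ℤ (always positive, so no real roots).

(k^2 + 12)(k^2 + 14)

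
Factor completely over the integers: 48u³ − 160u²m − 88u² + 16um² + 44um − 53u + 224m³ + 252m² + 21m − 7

Group: 4u(12u² − 52um − 25u + 56m² + 49m − 7) + (4m + 1)(12u² − 52um − 25u + 56m² + 49m − 7); both groups contain (12u² − 52um − 25u + 56m² + 49m − 7), so (4u + 4m + 1) is a factor with cofactor 12u² − 52um − 25u + 56m² + 49m − 7.
The cofactor groups again: 12u² − 52um − 25u + 56m² + 49m − 7 = 4u(3u − 7m − 7) + (−8m + 1)(3u − 7m − 7); both groups contain (3u − 7m − 7), giving (4u − 8m + 1)(3u − 7m − 7).

(3u − 7m − 7)(4u − 8m + 1)(4u + 4m + 1)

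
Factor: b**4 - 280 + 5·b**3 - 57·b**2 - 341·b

(b + 1)·(b + 5)·(b + 7)·(b - 8)

By the rational root theorem, b = 8 is a root, so (b - 8) is a factor; dividing leaves b**3 + 13·b**2 + 47·b + 35.
Continuing, b = -5 is a root, so (b + 5) is a factor; dividing leaves b**2 + 8·b + 7.
The remaining quadratic factors as (b + 7)(b + 1).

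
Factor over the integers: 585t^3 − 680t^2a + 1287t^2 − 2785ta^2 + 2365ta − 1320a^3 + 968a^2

Group: 9t(65t^2 − 155ta + 143t − 120a^2 + 88a) + 11a(65t^2 − 155ta + 143t − 120a^2 + 88a); both groups contain (65t^2 − 155ta + 143t − 120a^2 + 88a), so (9t + 11a) is a factor with cofactor 65t^2 − 155ta + 143t − 120a^2 + 88a.
The cofactor groups again: 65t^2 − 155ta + 143t − 120a^2 + 88a = 13t(5t − 15a + 11) + 8a(5t − 15a + 11); both groups contain (5t − 15a + 11), giving (13t + 8a)(5t − 15a + 11).

(5t − 15a + 11)(9t + 11a)(13t + 8a)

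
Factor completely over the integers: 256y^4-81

(4y+3)(4y-3)(16y^2+9)

Difference of squares twice: with A = 4y and B = 3, A⁴ − B⁴ = (A² − B²)(A² + B²), and A² − B² factors again.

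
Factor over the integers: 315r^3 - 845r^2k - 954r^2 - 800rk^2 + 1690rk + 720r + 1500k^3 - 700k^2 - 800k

Group: 7r(45r^2 - 185rk - 72r + 150k^2 + 80k) + (10k - 10)(45r^2 - 185rk - 72r + 150k^2 + 80k); both groups contain (45r^2 - 185rk - 72r + 150k^2 + 80k), so (7r + 10k - 10) is a factor with cofactor 45r^2 - 185rk - 72r + 150k^2 + 80k.
The cofactor groups again: 45r^2 - 185rk - 72r + 150k^2 + 80k = 9r(5r - 15k - 8) - 10k(5r - 15k - 8); both groups contain (5r - 15k - 8), giving (9r - 10k)(5r - 15k - 8).

(9r - 10k)(5r - 15k - 8)(7r + 10k - 10)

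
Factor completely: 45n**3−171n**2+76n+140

(3n+2)(3n−5)(5n−14)

By the rational root theorem, n = 5/3 is a root, giving the factor (3n−5) and quotient 15n**2−32n−28.
The remaining quadratic factors as (3n+2)(5n−14).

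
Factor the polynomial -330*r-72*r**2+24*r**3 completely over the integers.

6*r*(2*r+5)*(2*r-11)

Pull out the common factor 6*r, then factor the remaining trinomial.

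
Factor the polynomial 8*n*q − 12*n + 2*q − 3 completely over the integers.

(2*q − 3)*(4*n + 1)

Group as (8*n*q − 12*n) + (2*q − 3) = 4*n*(2*q − 3) + (2*q − 3).
Both groups share the factor (2*q − 3).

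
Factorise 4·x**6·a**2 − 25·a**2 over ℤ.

Factor out a**2 first: what remains is 4·x**6 − 25.
Recognize a difference of squares with the parts 2·x**3 and 5.

a**2·(2·x**3 + 5)·(2·x**3 − 5)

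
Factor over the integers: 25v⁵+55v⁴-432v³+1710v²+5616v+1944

(5v+2)(5v+9)(v+6)(v²-6v+18)

Testing divisors of the constant over divisors of the leading coefficient, v = -2/5 is a root, so (5v+2) divides it; the quotient is 5v⁴+9v³-90v²+378v+972.
Next, v = -9/5 is a root, so (5v+9) divides it; the quotient is v³-18v+108.
Next, v = -6 is a root, so (v+6) is a factor; dividing leaves v²-6v+18.
The quadratic v²-6v+18 has discriminant -36 < 0 and is irreducible over ℤ.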